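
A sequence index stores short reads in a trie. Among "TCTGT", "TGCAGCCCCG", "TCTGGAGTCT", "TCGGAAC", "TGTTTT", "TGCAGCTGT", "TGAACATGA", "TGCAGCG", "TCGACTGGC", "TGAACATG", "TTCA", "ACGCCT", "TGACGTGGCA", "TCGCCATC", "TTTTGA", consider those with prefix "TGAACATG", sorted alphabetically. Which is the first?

TGAACATG

DFS of the "TGAACATG" subtree visits, in order: "TGAACATG", "TGAACATGA"
Position 1: TGAACATG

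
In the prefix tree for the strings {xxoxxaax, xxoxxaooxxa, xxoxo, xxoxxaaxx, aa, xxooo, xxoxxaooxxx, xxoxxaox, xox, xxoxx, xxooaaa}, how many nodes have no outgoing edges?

A leaf is a node with no children — equivalently, the end of a word that is not a proper prefix of any other stored word.
Those words: "aa", "xox", "xxooaaa", "xxooo", "xxoxo", "xxoxxaaxx", "xxoxxaooxxa", "xxoxxaooxxx", "xxoxxaox"
Leaf count: 9

9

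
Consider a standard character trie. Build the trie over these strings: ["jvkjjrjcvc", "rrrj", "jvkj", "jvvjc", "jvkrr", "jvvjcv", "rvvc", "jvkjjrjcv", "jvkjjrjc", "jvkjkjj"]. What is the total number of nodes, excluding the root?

26

Trie structure (* marks end of a word):
(root)
├─ j
│  └─ v
│     ├─ k
│     │  ├─ j *
│     │  │  ├─ j
│     │  │  │  └─ r
│     │  │  │     └─ j
│     │  │  │        └─ c *
│     │  │  │           └─ v *
│     │  │  │              └─ c *
│     │  │  └─ k
│     │  │     └─ j
│     │  │        └─ j *
│     │  └─ r
│     │     └─ r *
│     └─ v
│        └─ j
│           └─ c *
│              └─ v *
└─ r
   ├─ r
   │  └─ r
   │     └─ j *
   └─ v
      └─ v
         └─ c *
Counting every labelled node above: 26.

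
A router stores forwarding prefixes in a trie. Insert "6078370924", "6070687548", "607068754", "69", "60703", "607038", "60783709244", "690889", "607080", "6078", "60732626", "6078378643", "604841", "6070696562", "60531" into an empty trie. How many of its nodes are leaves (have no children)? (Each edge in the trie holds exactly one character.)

10

Leaves are exactly the stored words that no other stored word extends.
Those words: "604841", "60531", "607038", "6070687548", "6070696562", "607080", "60732626", "60783709244", "6078378643", "690889"
Leaf count: 10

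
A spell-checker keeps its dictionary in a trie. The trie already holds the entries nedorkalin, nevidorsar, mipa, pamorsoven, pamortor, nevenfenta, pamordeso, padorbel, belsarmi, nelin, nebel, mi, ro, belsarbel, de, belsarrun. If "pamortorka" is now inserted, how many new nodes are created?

2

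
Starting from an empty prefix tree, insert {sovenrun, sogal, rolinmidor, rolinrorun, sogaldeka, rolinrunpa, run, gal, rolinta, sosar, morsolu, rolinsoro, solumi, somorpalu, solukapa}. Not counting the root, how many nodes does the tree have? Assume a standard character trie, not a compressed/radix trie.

70

Count nodes per top-level branch (shared prefixes stored once):
  'g'-branch (gal): 3 nodes
  'm'-branch (morsolu): 7 nodes
  'r'-branch (rolinmidor, rolinrorun, rolinrunpa, rolinsoro, rolinta, run): 27 nodes
  's'-branch (sogal, sogaldeka, solukapa, solumi, somorpalu, sosar, sovenrun): 33 nodes
Sum: 70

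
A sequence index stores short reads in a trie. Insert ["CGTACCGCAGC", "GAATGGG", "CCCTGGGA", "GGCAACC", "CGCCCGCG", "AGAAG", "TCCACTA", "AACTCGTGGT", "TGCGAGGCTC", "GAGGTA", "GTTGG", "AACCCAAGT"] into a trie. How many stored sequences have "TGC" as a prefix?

1

Filter for entries beginning with "TGC":
Matches: "TGCGAGGCTC"
Count: 1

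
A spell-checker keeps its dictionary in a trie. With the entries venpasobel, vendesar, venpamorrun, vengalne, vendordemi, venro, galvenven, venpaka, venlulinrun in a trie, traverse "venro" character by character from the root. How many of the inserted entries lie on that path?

Walk "venro" from the root; an end-of-word marker is hit whenever a stored word is a prefix of "venro".
Prefixes of the query that are stored words: "venro"
Count: 1

1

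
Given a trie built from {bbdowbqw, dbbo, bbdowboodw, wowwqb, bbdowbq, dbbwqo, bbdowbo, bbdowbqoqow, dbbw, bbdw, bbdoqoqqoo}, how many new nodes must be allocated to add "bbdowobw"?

Walking "bbdowobw" from the root, the first 5 characters ("bbdow") follow existing edges; "o" is the first miss.
Each of the 3 remaining characters creates one node.

3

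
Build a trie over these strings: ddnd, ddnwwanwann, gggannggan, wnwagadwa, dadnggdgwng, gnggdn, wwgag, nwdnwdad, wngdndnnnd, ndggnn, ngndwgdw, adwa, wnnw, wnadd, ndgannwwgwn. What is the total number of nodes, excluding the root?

95

Count nodes per top-level branch (shared prefixes stored once):
  'a'-branch (adwa): 4 nodes
  'd'-branch (dadnggdgwng, ddnd, ddnwwanwann): 22 nodes
  'g'-branch (gggannggan, gnggdn): 15 nodes
  'n'-branch (ndgannwwgwn, ndggnn, ngndwgdw, nwdnwdad): 28 nodes
  'w'-branch (wnadd, wngdndnnnd, wnnw, wnwagadwa, wwgag): 26 nodes
Sum: 95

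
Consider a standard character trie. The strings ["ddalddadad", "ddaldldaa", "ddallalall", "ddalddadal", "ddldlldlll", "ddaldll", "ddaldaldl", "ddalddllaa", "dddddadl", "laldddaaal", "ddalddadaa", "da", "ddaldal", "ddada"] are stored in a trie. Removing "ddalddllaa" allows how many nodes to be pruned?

Walk "ddalddllaa" from the leaf back toward the root, removing each node that no remaining word uses.
The suffix "llaa" (4 nodes) is used only by "ddalddllaa"; the node for "ddaldd" still has the child "a", so pruning stops there.
Nodes removed: 4

4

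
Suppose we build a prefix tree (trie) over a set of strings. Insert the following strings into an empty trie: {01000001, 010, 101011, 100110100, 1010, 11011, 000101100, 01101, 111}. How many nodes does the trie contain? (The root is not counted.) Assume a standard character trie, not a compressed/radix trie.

37

Trace insertions, counting only characters that open a new branch:
  "01000001" → 8 new (0, 1, 0, 0, 0, 0, 0, 1)
  "010" → prefix "010" already present; 0 new (none)
  "101011" → 6 new (1, 0, 1, 0, 1, 1)
  "100110100" → prefix "10" already present; 7 new (0, 1, 1, 0, 1, 0, 0)
  "1010" → prefix "1010" already present; 0 new (none)
  "11011" → prefix "1" already present; 4 new (1, 0, 1, 1)
  "000101100" → prefix "0" already present; 8 new (0, 0, 1, 0, 1, 1, 0, 0)
  "01101" → prefix "01" already present; 3 new (1, 0, 1)
  "111" → prefix "11" already present; 1 new (1)
Total nodes = 8 + 0 + 6 + 7 + 0 + 4 + 8 + 3 + 1 = 37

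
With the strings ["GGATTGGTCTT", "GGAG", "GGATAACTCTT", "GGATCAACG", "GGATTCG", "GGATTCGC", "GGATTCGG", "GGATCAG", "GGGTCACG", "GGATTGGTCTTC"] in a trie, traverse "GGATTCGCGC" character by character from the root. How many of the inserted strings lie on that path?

2

Walk "GGATTCGCGC" from the root; an end-of-word marker is hit whenever a stored word is a prefix of "GGATTCGCGC".
Prefixes of the query that are stored words: "GGATTCG", "GGATTCGC"
Count: 2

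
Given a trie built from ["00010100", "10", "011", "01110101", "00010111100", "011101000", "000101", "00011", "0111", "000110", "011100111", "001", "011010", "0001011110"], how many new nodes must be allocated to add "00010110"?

1

Walking "00010110" from the root, the first 7 characters ("0001011") follow existing edges; "0" is the first miss.
New nodes needed: |"00010110"| − 7 = 8 − 7 = 1.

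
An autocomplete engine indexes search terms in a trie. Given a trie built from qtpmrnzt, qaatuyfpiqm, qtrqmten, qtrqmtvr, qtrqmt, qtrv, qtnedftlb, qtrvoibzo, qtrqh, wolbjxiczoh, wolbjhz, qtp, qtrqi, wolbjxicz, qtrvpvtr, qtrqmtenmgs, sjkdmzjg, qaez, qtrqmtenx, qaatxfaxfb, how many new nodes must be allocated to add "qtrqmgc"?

Walking "qtrqmgc" from the root, the first 5 characters ("qtrqm") follow existing edges; "g" is the first miss.
So 7 − 5 = 2 new nodes.

2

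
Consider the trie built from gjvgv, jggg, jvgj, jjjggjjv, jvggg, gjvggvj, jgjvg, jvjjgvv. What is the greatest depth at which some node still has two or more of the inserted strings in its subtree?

4

Look for the deepest trie node that still has at least two words in its subtree.
"gjvggvj" and "gjvgv" agree on "gjvg" (4 characters) before diverging; nothing deeper is shared.
Longest shared-prefix length: 4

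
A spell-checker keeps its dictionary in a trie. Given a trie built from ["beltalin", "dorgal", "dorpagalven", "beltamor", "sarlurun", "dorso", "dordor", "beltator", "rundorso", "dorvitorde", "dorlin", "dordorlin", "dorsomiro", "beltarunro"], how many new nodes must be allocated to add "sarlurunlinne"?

5

"sarlurun" is already a path in the trie; the remaining "linne" must be added.
Each of the 5 remaining characters creates one node.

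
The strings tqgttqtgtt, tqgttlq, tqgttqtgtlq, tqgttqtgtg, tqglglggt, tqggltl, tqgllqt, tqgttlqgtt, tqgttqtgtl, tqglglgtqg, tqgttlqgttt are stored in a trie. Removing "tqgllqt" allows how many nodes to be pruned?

A node on "tqgllqt"'s path can go only if nothing else ends at it or branches off below it.
The suffix "lqt" (3 nodes) is used only by "tqgllqt"; the node for "tqgl" still has the child "g", so pruning stops there.
Nodes removed: 3

3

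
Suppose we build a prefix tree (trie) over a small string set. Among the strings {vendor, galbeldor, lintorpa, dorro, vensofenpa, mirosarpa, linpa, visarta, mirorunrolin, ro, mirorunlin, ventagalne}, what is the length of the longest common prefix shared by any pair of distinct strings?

7

Look for the deepest trie node that still has at least two words in its subtree.
"mirorunlin" and "mirorunrolin" agree on "mirorun" (7 characters) before diverging; nothing deeper is shared.
Longest shared-prefix length: 7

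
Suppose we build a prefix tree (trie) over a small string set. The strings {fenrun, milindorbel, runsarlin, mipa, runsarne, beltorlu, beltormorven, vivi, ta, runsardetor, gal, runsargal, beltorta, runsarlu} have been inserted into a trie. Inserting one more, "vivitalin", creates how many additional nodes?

5

"vivi" is already a path in the trie; the remaining "talin" must be added.
Each of the 5 remaining characters creates one node.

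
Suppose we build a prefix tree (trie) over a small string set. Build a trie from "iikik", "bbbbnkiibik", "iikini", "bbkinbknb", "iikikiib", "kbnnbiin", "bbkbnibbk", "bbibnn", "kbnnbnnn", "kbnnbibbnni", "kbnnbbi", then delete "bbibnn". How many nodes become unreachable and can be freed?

4

After clearing the end-marker at "bbibnn", prune upward until reaching a node still needed by another word.
The suffix "ibnn" (4 nodes) is used only by "bbibnn"; the node for "bb" still has the child "b", so pruning stops there.
Nodes removed: 4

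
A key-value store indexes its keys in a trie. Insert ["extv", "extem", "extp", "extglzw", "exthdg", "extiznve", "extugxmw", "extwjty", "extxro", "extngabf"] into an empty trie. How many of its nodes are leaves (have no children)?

10

A leaf is a node with no children — equivalently, the end of a word that is not a proper prefix of any other stored word.
Those words: "extem", "extglzw", "exthdg", "extiznve", "extngabf", "extp", "extugxmw", "extv", "extwjty", "extxro"
Leaf count: 10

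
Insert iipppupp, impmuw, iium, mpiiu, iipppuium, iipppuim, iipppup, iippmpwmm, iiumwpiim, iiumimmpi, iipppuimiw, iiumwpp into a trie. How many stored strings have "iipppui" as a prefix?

Traverse to the node for "iipppui", then collect every word in that subtree.
Matches: "iipppuim", "iipppuimiw", "iipppuium"
Count: 3

3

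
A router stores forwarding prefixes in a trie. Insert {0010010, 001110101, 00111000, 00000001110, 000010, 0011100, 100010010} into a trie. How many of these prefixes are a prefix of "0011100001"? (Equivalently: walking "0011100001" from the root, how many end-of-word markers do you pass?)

Check each prefix of "0011100001" against the stored set — each match is an end-marker on the path.
Prefixes of the query that are stored words: "0011100", "00111000"
Count: 2

2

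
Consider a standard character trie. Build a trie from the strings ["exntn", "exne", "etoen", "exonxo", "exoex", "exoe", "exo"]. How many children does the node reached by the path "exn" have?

Follow the path "exn" to its node, then look at its outgoing edges.
Distinct next characters after "exn": e, t.
That node has 2 child edges.

2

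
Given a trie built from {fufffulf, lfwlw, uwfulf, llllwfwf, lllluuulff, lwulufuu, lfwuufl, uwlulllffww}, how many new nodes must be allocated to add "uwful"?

0

Every character of "uwful" already lies on an existing path (it is a prefix of some stored word).
No new nodes are needed: 0.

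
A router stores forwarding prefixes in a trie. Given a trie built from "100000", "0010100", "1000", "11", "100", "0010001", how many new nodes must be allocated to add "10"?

"10" is already a full path in the trie; only an end-marker is added.
No new nodes are needed: 0.

0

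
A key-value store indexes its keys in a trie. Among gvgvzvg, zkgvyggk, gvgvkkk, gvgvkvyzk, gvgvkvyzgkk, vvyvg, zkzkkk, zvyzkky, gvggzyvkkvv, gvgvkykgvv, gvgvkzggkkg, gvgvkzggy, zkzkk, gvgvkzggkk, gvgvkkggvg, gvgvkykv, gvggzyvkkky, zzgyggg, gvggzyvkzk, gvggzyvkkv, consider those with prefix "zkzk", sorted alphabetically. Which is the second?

zkzkkk

Filter for "zkzk…" and sort: "zkzkk", "zkzkkk"
The 2nd is zkzkkk.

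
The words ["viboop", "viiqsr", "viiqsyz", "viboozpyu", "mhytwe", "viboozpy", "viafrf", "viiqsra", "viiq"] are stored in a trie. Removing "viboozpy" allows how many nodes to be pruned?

0

A node on "viboozpy"'s path can go only if nothing else ends at it or branches off below it.
Every node on "viboozpy" is still needed (e.g. by "viboozpyu"), so nothing is freed.
Nodes removed: 0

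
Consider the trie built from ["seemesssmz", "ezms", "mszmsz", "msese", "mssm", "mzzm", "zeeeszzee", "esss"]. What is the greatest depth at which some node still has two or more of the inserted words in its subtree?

2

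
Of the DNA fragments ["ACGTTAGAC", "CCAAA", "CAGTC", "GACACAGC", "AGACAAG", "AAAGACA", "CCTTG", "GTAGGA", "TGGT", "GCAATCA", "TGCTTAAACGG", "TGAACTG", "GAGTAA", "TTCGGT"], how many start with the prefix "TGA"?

Walk to "TGA"; the words in its subtree are exactly those with that prefix.
Matches: "TGAACTG"
Count: 1

1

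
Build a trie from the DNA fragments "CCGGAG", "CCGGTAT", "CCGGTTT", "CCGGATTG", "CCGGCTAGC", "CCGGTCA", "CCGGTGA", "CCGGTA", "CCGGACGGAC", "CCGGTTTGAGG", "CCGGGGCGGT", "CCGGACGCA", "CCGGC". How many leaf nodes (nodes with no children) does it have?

Leaves are exactly the stored words that no other stored word extends.
Those words: "CCGGACGCA", "CCGGACGGAC", "CCGGAG", "CCGGATTG", "CCGGCTAGC", "CCGGGGCGGT", "CCGGTAT", "CCGGTCA", "CCGGTGA", "CCGGTTTGAGG"
Leaf count: 10

10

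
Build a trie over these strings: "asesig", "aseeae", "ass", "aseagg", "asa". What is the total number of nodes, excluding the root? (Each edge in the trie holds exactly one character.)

14

Insert word by word; a character creates a node only if that edge doesn't already exist:
  "asesig" → 6 new (a, s, e, s, i, g)
  "aseeae" → prefix "ase" already present; 3 new (e, a, e)
  "ass" → prefix "as" already present; 1 new (s)
  "aseagg" → prefix "ase" already present; 3 new (a, g, g)
  "asa" → prefix "as" already present; 1 new (a)
Total nodes = 6 + 3 + 1 + 3 + 1 = 14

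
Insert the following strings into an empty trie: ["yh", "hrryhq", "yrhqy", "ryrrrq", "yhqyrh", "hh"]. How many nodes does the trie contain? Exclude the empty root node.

23

Count nodes per top-level branch (shared prefixes stored once):
  'h'-branch (hh, hrryhq): 7 nodes
  'r'-branch (ryrrrq): 6 nodes
  'y'-branch (yh, yhqyrh, yrhqy): 10 nodes
Sum: 23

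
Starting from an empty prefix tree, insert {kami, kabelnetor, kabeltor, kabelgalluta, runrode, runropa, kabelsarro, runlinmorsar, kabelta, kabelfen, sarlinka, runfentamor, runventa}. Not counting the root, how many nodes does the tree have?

70

Count nodes per top-level branch (shared prefixes stored once):
  'k'-branch (kabelfen, kabelgalluta, kabelnetor, kabelsarro, kabelta, kabeltor, kami): 31 nodes
  'r'-branch (runfentamor, runlinmorsar, runrode, runropa, runventa): 31 nodes
  's'-branch (sarlinka): 8 nodes
Sum: 70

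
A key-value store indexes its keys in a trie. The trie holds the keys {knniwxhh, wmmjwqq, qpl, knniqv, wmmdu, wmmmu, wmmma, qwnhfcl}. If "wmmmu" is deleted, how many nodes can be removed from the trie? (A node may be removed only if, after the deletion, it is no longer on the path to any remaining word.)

1

A node on "wmmmu"'s path can go only if nothing else ends at it or branches off below it.
The suffix "u" (1 node) is used only by "wmmmu"; the node for "wmmm" still has the child "a", so pruning stops there.
Nodes removed: 1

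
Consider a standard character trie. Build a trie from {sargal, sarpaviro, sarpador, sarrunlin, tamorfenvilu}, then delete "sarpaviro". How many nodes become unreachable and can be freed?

Walk "sarpaviro" from the leaf back toward the root, removing each node that no remaining word uses.
The suffix "viro" (4 nodes) is used only by "sarpaviro"; the node for "sarpa" still has the child "d", so pruning stops there.
Nodes removed: 4

4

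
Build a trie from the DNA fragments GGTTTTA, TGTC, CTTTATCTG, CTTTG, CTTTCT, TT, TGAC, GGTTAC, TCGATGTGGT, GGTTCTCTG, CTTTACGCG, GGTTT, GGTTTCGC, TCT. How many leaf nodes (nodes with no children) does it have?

13

Leaves are exactly the stored words that no other stored word extends.
Those words: "CTTTACGCG", "CTTTATCTG", "CTTTCT", "CTTTG", "GGTTAC", "GGTTCTCTG", "GGTTTCGC", "GGTTTTA", "TCGATGTGGT", "TCT", "TGAC", "TGTC", "TT"
Leaf count: 13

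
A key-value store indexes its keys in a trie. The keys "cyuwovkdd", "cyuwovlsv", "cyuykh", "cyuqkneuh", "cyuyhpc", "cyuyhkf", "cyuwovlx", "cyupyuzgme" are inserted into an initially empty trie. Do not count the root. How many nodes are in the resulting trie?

34

Count nodes per top-level branch (shared prefixes stored once):
  'c'-branch (cyupyuzgme, cyuqkneuh, cyuwovkdd, cyuwovlsv, cyuwovlx, cyuyhkf, cyuyhpc, cyuykh): 34 nodes
Sum: 34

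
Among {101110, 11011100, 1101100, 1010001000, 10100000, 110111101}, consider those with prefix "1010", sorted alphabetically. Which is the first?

Words with prefix "1010", in lexicographic order: "10100000", "1010001000"
Position 1: 10100000

10100000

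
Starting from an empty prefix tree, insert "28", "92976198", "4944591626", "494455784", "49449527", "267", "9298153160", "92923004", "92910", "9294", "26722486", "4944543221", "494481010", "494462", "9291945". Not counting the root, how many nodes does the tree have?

Count nodes per top-level branch (shared prefixes stored once):
  '2'-branch (267, 26722486, 28): 9 nodes
  '4'-branch (4944543221, 494455784, 4944591626, 494462, 494481010, 49449527): 30 nodes
  '9'-branch (92910, 9291945, 92923004, 9294, 92976198, 9298153160): 26 nodes
Sum: 65

65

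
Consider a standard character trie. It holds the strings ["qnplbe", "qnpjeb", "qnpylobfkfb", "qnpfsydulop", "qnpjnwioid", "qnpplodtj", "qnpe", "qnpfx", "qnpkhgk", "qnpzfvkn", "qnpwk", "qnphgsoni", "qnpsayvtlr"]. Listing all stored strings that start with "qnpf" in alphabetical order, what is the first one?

Words with prefix "qnpf", in lexicographic order: "qnpfsydulop", "qnpfx"
Position 1: qnpfsydulop

qnpfsydulop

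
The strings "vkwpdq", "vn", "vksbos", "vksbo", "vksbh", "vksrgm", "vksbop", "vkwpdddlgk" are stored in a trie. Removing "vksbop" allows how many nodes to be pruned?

A node on "vksbop"'s path can go only if nothing else ends at it or branches off below it.
The suffix "p" (1 node) is used only by "vksbop"; the node for "vksbo" still has the child "s", so pruning stops there.
Nodes removed: 1

1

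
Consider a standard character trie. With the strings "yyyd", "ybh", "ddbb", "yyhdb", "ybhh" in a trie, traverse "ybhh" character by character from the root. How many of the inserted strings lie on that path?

Check each prefix of "ybhh" against the stored set — each match is an end-marker on the path.
Prefixes of the query that are stored words: "ybh", "ybhh"
Count: 2

2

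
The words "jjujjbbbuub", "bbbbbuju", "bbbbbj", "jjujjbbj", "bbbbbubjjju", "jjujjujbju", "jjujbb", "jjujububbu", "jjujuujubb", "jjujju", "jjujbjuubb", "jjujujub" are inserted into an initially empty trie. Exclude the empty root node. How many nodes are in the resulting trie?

Insert word by word; a character creates a node only if that edge doesn't already exist:
  "jjujjbbbuub" → 11 new (j, j, u, j, j, b, b, b, u, u, b)
  "bbbbbuju" → 8 new (b, b, b, b, b, u, j, u)
  "bbbbbj" → prefix "bbbbb" already present; 1 new (j)
  "jjujjbbj" → prefix "jjujjbb" already present; 1 new (j)
  "bbbbbubjjju" → prefix "bbbbbu" already present; 5 new (b, j, j, j, u)
  "jjujjujbju" → prefix "jjujj" already present; 5 new (u, j, b, j, u)
  "jjujbb" → prefix "jjuj" already present; 2 new (b, b)
  "jjujububbu" → prefix "jjuj" already present; 6 new (u, b, u, b, b, u)
  "jjujuujubb" → prefix "jjuju" already present; 5 new (u, j, u, b, b)
  "jjujju" → prefix "jjujju" already present; 0 new (none)
  "jjujbjuubb" → prefix "jjujb" already present; 5 new (j, u, u, b, b)
  "jjujujub" → prefix "jjuju" already present; 3 new (j, u, b)
Total nodes = 11 + 8 + 1 + 1 + 5 + 5 + 2 + 6 + 5 + 0 + 5 + 3 = 52

52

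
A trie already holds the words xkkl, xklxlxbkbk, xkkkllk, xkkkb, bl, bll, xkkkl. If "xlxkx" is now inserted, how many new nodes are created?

4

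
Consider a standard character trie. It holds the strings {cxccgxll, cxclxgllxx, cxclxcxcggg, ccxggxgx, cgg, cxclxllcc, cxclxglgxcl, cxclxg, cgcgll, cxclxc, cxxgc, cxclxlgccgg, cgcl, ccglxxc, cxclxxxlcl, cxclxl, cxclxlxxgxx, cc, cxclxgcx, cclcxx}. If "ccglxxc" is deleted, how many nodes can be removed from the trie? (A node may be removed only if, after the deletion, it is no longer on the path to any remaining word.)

5

A node on "ccglxxc"'s path can go only if nothing else ends at it or branches off below it.
The suffix "glxxc" (5 nodes) is used only by "ccglxxc"; the node for "cc" still has the child "x", so pruning stops there.
Nodes removed: 5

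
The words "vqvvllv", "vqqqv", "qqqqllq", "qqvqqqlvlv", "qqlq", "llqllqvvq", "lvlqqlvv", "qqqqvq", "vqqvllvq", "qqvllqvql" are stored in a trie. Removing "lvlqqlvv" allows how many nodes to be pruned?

A node on "lvlqqlvv"'s path can go only if nothing else ends at it or branches off below it.
The suffix "vlqqlvv" (7 nodes) is used only by "lvlqqlvv"; the node for "l" still has the child "l", so pruning stops there.
Nodes removed: 7

7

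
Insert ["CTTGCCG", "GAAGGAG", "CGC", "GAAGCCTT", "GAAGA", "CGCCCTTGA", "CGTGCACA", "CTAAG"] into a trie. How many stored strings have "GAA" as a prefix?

3

Filter for entries beginning with "GAA":
Words under "GAA": GAAGA, GAAGCCTT, GAAGGAG
Count: 3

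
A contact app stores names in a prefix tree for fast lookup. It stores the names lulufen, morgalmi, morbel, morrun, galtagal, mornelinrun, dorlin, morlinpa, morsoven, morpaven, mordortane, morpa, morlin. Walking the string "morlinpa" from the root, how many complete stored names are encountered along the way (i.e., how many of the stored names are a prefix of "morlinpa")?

2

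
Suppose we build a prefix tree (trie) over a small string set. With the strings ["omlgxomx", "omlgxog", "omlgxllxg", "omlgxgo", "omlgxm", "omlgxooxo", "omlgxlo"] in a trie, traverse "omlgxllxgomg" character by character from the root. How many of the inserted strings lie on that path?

1

Check each prefix of "omlgxllxgomg" against the stored set — each match is an end-marker on the path.
Prefixes of the query that are stored words: "omlgxllxg"
Count: 1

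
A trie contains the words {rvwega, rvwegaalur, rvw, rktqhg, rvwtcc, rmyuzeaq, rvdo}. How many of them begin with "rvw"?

Filter for entries beginning with "rvw":
Matches: "rvw", "rvwega", "rvwegaalur", "rvwtcc"
Count: 4

4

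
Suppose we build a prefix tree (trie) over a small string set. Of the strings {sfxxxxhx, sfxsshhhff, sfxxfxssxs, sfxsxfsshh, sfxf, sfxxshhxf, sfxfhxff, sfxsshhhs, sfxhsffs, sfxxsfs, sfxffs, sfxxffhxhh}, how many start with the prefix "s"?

12

Walk to "s"; the words in its subtree are exactly those with that prefix.
Words under "s": sfxf, sfxffs, sfxfhxff, sfxhsffs, sfxsshhhff, sfxsshhhs, sfxsxfsshh, sfxxffhxhh, sfxxfxssxs, sfxxsfs, sfxxshhxf, sfxxxxhx
Count: 12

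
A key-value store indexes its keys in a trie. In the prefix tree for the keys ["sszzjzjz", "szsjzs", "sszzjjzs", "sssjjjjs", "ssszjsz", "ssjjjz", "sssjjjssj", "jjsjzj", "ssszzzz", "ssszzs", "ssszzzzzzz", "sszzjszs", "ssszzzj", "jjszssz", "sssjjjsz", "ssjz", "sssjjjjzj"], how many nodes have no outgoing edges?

Leaves are exactly the stored words that no other stored word extends.
Those words: "jjsjzj", "jjszssz", "ssjjjz", "ssjz", "sssjjjjs", "sssjjjjzj", "sssjjjssj", "sssjjjsz", "ssszjsz", "ssszzs", "ssszzzj", "ssszzzzzzz", "sszzjjzs", "sszzjszs", "sszzjzjz", "szsjzs"
Leaf count: 16

16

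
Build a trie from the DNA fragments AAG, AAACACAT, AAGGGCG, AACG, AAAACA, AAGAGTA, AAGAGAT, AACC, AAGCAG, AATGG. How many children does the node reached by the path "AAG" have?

Walk "AAG" from the root, arriving at one node.
Characters that immediately follow "AAG" among the stored strings: {A, C, G}.
That node has 3 child edges.

3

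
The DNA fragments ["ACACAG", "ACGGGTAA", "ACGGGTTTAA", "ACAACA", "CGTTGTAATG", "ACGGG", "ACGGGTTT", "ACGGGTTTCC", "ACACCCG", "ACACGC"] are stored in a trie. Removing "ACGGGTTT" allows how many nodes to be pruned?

0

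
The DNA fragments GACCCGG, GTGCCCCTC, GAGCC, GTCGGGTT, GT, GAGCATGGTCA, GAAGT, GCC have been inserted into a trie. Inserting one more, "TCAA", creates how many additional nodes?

4

Nothing in the trie begins with "T"; the whole of "TCAA" is new.
4 − 0 = 4 new nodes.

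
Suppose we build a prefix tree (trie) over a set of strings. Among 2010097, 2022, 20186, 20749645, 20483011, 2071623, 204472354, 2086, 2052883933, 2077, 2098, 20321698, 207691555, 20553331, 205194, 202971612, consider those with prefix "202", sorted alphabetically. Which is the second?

202971612

Words with prefix "202", in lexicographic order: "2022", "202971612"
The 2nd is 202971612.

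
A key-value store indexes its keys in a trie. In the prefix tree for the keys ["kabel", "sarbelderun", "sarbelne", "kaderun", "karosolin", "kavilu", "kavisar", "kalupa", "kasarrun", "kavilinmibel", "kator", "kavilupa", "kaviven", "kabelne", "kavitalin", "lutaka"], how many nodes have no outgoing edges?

A leaf is a node with no children — equivalently, the end of a word that is not a proper prefix of any other stored word.
Those words: "kabelne", "kaderun", "kalupa", "karosolin", "kasarrun", "kator", "kavilinmibel", "kavilupa", "kavisar", "kavitalin", "kaviven", "lutaka", "sarbelderun", "sarbelne"
Leaf count: 14

14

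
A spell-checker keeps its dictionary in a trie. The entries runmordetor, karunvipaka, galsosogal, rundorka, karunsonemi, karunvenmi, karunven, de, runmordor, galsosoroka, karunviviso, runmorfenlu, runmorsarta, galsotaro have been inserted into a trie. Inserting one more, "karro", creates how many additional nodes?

2

The longest prefix of "karro" already in the trie is "kar" (length 3).
New nodes needed: |"karro"| − 3 = 5 − 3 = 2.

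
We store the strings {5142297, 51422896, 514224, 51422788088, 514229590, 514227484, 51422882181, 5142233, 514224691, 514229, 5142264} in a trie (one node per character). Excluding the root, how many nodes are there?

Count nodes per top-level branch (shared prefixes stored once):
  '5'-branch (5142233, 514224, 514224691, 5142264, 514227484, 51422788088, 51422882181, 51422896, 514229, 514229590, 5142297): 35 nodes
Sum: 35

35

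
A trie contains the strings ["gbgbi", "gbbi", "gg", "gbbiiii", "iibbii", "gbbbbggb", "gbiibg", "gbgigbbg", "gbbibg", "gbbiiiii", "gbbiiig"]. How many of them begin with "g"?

10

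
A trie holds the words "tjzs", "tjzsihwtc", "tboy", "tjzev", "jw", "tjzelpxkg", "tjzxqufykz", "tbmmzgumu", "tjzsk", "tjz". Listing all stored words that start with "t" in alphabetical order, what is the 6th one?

DFS of the "t" subtree visits, in order: "tbmmzgumu", "tboy", "tjz", "tjzelpxkg", "tjzev", "tjzs", "tjzsihwtc", "tjzsk", "tjzxqufykz"
Position 6: tjzs

tjzs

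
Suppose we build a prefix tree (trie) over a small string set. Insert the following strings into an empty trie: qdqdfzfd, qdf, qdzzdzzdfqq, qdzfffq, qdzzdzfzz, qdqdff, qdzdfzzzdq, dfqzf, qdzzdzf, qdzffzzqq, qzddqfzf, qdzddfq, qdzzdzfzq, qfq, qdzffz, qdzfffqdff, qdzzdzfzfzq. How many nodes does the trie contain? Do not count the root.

61

For each word, the new-node count is its length minus the longest prefix already in the trie:
  "qdqdfzfd" → 8 new (q, d, q, d, f, z, f, d)
  "qdf" → prefix "qd" already present; 1 new (f)
  "qdzzdzzdfqq" → prefix "qd" already present; 9 new (z, z, d, z, z, d, f, q, q)
  "qdzfffq" → prefix "qdz" already present; 4 new (f, f, f, q)
  "qdzzdzfzz" → prefix "qdzzdz" already present; 3 new (f, z, z)
  "qdqdff" → prefix "qdqdf" already present; 1 new (f)
  "qdzdfzzzdq" → prefix "qdz" already present; 7 new (d, f, z, z, z, d, q)
  "dfqzf" → 5 new (d, f, q, z, f)
  "qdzzdzf" → prefix "qdzzdzf" already present; 0 new (none)
  "qdzffzzqq" → prefix "qdzff" already present; 4 new (z, z, q, q)
  "qzddqfzf" → prefix "q" already present; 7 new (z, d, d, q, f, z, f)
  "qdzddfq" → prefix "qdzd" already present; 3 new (d, f, q)
  "qdzzdzfzq" → prefix "qdzzdzfz" already present; 1 new (q)
  "qfq" → prefix "q" already present; 2 new (f, q)
  "qdzffz" → prefix "qdzffz" already present; 0 new (none)
  "qdzfffqdff" → prefix "qdzfffq" already present; 3 new (d, f, f)
  "qdzzdzfzfzq" → prefix "qdzzdzfz" already present; 3 new (f, z, q)
Total nodes = 8 + 1 + 9 + 4 + 3 + 1 + 7 + 5 + 0 + 4 + 7 + 3 + 1 + 2 + 0 + 3 + 3 = 61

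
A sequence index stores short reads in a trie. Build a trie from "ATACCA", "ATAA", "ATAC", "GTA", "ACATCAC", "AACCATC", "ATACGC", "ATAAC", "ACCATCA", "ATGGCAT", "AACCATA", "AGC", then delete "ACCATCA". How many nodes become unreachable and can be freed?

5

After clearing the end-marker at "ACCATCA", prune upward until reaching a node still needed by another word.
The suffix "CATCA" (5 nodes) is used only by "ACCATCA"; the node for "AC" still has the child "A", so pruning stops there.
Nodes removed: 5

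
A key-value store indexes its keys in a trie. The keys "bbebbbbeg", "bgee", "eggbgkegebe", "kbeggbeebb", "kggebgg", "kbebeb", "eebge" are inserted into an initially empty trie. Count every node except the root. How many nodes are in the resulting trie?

46

Count nodes per top-level branch (shared prefixes stored once):
  'b'-branch (bbebbbbeg, bgee): 12 nodes
  'e'-branch (eebge, eggbgkegebe): 15 nodes
  'k'-branch (kbebeb, kbeggbeebb, kggebgg): 19 nodes
Sum: 46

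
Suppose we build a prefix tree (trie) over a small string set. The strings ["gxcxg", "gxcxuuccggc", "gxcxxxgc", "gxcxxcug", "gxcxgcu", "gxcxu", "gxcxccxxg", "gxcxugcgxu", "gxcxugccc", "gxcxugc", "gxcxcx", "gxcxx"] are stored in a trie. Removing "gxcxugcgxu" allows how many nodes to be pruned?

A node on "gxcxugcgxu"'s path can go only if nothing else ends at it or branches off below it.
The suffix "gxu" (3 nodes) is used only by "gxcxugcgxu"; the node for "gxcxugc" still has the child "c", so pruning stops there.
Nodes removed: 3

3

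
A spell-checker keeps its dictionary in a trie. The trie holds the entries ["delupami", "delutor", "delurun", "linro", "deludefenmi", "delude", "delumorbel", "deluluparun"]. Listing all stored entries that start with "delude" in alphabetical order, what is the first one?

delude

Words with prefix "delude", in lexicographic order: "delude", "deludefenmi"
Position 1: delude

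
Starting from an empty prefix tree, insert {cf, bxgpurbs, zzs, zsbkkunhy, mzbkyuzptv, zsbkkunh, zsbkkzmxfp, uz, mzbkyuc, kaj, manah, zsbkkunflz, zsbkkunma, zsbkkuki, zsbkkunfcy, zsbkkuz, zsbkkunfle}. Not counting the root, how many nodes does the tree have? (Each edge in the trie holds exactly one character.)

57

For each word, the new-node count is its length minus the longest prefix already in the trie:
  "cf" → 2 new (c, f)
  "bxgpurbs" → 8 new (b, x, g, p, u, r, b, s)
  "zzs" → 3 new (z, z, s)
  "zsbkkunhy" → prefix "z" already present; 8 new (s, b, k, k, u, n, h, y)
  "mzbkyuzptv" → 10 new (m, z, b, k, y, u, z, p, t, v)
  "zsbkkunh" → prefix "zsbkkunh" already present; 0 new (none)
  "zsbkkzmxfp" → prefix "zsbkk" already present; 5 new (z, m, x, f, p)
  "uz" → 2 new (u, z)
  "mzbkyuc" → prefix "mzbkyu" already present; 1 new (c)
  "kaj" → 3 new (k, a, j)
  "manah" → prefix "m" already present; 4 new (a, n, a, h)
  "zsbkkunflz" → prefix "zsbkkun" already present; 3 new (f, l, z)
  "zsbkkunma" → prefix "zsbkkun" already present; 2 new (m, a)
  "zsbkkuki" → prefix "zsbkku" already present; 2 new (k, i)
  "zsbkkunfcy" → prefix "zsbkkunf" already present; 2 new (c, y)
  "zsbkkuz" → prefix "zsbkku" already present; 1 new (z)
  "zsbkkunfle" → prefix "zsbkkunfl" already present; 1 new (e)
Total nodes = 2 + 8 + 3 + 8 + 10 + 0 + 5 + 2 + 1 + 3 + 4 + 3 + 2 + 2 + 2 + 1 + 1 = 57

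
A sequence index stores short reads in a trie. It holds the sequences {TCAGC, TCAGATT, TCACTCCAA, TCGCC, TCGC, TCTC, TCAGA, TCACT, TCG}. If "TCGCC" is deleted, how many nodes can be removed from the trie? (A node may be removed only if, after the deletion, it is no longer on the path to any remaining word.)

A node on "TCGCC"'s path can go only if nothing else ends at it or branches off below it.
The suffix "C" (1 node) is used only by "TCGCC"; "TCGC" is itself a stored word, so pruning stops there.
Nodes removed: 1

1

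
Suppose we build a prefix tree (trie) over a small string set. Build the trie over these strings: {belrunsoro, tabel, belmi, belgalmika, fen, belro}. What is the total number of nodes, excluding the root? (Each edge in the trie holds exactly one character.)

Insert word by word; a character creates a node only if that edge doesn't already exist:
  "belrunsoro" → 10 new (b, e, l, r, u, n, s, o, r, o)
  "tabel" → 5 new (t, a, b, e, l)
  "belmi" → prefix "bel" already present; 2 new (m, i)
  "belgalmika" → prefix "bel" already present; 7 new (g, a, l, m, i, k, a)
  "fen" → 3 new (f, e, n)
  "belro" → prefix "belr" already present; 1 new (o)
Total nodes = 10 + 5 + 2 + 7 + 3 + 1 = 28

28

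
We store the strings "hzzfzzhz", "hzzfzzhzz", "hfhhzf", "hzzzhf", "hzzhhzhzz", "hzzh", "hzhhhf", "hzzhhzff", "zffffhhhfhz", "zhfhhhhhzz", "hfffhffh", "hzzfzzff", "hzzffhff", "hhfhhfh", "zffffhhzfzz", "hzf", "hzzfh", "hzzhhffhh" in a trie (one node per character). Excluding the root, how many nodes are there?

Trace insertions, counting only characters that open a new branch:
  "hzzfzzhz" → 8 new (h, z, z, f, z, z, h, z)
  "hzzfzzhzz" → prefix "hzzfzzhz" already present; 1 new (z)
  "hfhhzf" → prefix "h" already present; 5 new (f, h, h, z, f)
  "hzzzhf" → prefix "hzz" already present; 3 new (z, h, f)
  "hzzhhzhzz" → prefix "hzz" already present; 6 new (h, h, z, h, z, z)
  "hzzh" → prefix "hzzh" already present; 0 new (none)
  "hzhhhf" → prefix "hz" already present; 4 new (h, h, h, f)
  "hzzhhzff" → prefix "hzzhhz" already present; 2 new (f, f)
  "zffffhhhfhz" → 11 new (z, f, f, f, f, h, h, h, f, h, z)
  "zhfhhhhhzz" → prefix "z" already present; 9 new (h, f, h, h, h, h, h, z, z)
  "hfffhffh" → prefix "hf" already present; 6 new (f, f, h, f, f, h)
  "hzzfzzff" → prefix "hzzfzz" already present; 2 new (f, f)
  "hzzffhff" → prefix "hzzf" already present; 4 new (f, h, f, f)
  "hhfhhfh" → prefix "h" already present; 6 new (h, f, h, h, f, h)
  "zffffhhzfzz" → prefix "zffffhh" already present; 4 new (z, f, z, z)
  "hzf" → prefix "hz" already present; 1 new (f)
  "hzzfh" → prefix "hzzf" already present; 1 new (h)
  "hzzhhffhh" → prefix "hzzhh" already present; 4 new (f, f, h, h)
Total nodes = 8 + 1 + 5 + 3 + 6 + 0 + 4 + 2 + 11 + 9 + 6 + 2 + 4 + 6 + 4 + 1 + 1 + 4 = 77

77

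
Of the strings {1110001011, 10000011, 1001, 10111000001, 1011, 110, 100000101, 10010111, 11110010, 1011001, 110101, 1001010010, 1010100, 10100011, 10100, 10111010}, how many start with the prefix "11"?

4

Walk to "11"; the words in its subtree are exactly those with that prefix.
Matches: "110", "110101", "1110001011", "11110010"
Count: 4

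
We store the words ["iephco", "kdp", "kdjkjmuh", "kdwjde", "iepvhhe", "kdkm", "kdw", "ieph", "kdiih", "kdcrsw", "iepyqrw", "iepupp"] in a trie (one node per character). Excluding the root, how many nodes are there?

Trie structure (* marks end of a word):
(root)
├─ i
│  └─ e
│     └─ p
│        ├─ h *
│        │  └─ c
│        │     └─ o *
│        ├─ u
│        │  └─ p
│        │     └─ p *
│        ├─ v
│        │  └─ h
│        │     └─ h
│        │        └─ e *
│        └─ y
│           └─ q
│              └─ r
│                 └─ w *
└─ k
   └─ d
      ├─ c
      │  └─ r
      │     └─ s
      │        └─ w *
      ├─ i
      │  └─ i
      │     └─ h *
      ├─ j
      │  └─ k
      │     └─ j
      │        └─ m
      │           └─ u
      │              └─ h *
      ├─ k
      │  └─ m *
      ├─ p *
      └─ w *
         └─ j
            └─ d
               └─ e *
Counting every labelled node above: 39.

39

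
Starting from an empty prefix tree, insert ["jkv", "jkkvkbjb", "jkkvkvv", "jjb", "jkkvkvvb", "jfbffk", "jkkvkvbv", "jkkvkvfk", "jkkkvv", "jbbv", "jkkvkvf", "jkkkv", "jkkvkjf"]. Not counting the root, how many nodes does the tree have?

For each word, the new-node count is its length minus the longest prefix already in the trie:
  "jkv" → 3 new (j, k, v)
  "jkkvkbjb" → prefix "jk" already present; 6 new (k, v, k, b, j, b)
  "jkkvkvv" → prefix "jkkvk" already present; 2 new (v, v)
  "jjb" → prefix "j" already present; 2 new (j, b)
  "jkkvkvvb" → prefix "jkkvkvv" already present; 1 new (b)
  "jfbffk" → prefix "j" already present; 5 new (f, b, f, f, k)
  "jkkvkvbv" → prefix "jkkvkv" already present; 2 new (b, v)
  "jkkvkvfk" → prefix "jkkvkv" already present; 2 new (f, k)
  "jkkkvv" → prefix "jkk" already present; 3 new (k, v, v)
  "jbbv" → prefix "j" already present; 3 new (b, b, v)
  "jkkvkvf" → prefix "jkkvkvf" already present; 0 new (none)
  "jkkkv" → prefix "jkkkv" already present; 0 new (none)
  "jkkvkjf" → prefix "jkkvk" already present; 2 new (j, f)
Total nodes = 3 + 6 + 2 + 2 + 1 + 5 + 2 + 2 + 3 + 3 + 0 + 0 + 2 = 31

31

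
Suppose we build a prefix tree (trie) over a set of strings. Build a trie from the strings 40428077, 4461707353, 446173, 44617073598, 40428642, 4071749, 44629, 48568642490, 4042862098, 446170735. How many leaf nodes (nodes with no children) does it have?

9

Leaves are exactly the stored words that no other stored word extends.
Those words: "40428077", "4042862098", "40428642", "4071749", "4461707353", "44617073598", "446173", "44629", "48568642490"
Leaf count: 9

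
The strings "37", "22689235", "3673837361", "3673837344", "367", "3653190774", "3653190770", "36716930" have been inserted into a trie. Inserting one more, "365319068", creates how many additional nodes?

"3653190" is already a path in the trie; the remaining "68" must be added.
Each of the 2 remaining characters creates one node.

2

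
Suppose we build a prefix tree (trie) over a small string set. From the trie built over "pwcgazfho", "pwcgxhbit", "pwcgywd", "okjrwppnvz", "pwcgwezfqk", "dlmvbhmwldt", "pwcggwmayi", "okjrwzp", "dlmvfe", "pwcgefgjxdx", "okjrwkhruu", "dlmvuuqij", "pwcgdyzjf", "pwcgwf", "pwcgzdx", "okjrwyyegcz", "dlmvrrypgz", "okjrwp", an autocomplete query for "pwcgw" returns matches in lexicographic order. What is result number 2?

pwcgwf

Words with prefix "pwcgw", in lexicographic order: "pwcgwezfqk", "pwcgwf"
Position 2: pwcgwf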